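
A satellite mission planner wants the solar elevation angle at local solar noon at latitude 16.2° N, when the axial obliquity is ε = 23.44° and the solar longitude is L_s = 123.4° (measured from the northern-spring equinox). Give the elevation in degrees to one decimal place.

Solar declination: sin δ = sin ε · sin L_s = sin 23.44° × sin 123.4° = 0.33209, so δ = +19.396°.
At local noon the hour angle is zero, so the zenith angle equals |ϕ − δ| = |+16.2° − (+19.396°)| = 3.196°.
Elevation = 90° − 3.196° = 86.8°.

86.8°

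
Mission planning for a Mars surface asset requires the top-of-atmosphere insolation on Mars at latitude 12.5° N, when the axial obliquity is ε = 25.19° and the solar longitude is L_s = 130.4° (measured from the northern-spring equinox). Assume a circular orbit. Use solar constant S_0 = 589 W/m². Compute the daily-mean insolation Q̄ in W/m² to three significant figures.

Solar declination: sin δ = sin ε · sin L_s = sin 25.19° × sin 130.4° = 0.32413, so δ = +18.913°.
cos h₀ = −tan(+12.5°) tan(+18.913°) = -0.0760, h₀ = 1.6468 rad.
Bracket: h₀ sin ϕ sin δ + cos ϕ cos δ sin h₀ = 1.6468×0.21644×0.32413 + 0.97630×0.94601×0.99711 = 0.115531 + 0.920920 = 1.036451.
Q̄ = (S_0/π) × [bracket] = (589/π) × 1.036451 = 194.3 W/m².

Q̄ ≈ 194 W/m²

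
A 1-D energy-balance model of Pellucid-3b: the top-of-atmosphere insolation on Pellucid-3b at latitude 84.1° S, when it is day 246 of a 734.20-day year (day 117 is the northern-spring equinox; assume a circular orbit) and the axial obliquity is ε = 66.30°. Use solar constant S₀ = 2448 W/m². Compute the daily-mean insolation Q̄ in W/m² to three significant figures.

Solar longitude: λ_s = 360° × (246 − 117)/734.20 = 63.253°.
sin δ = sin 66.30° × sin 63.253° = 0.81769, so δ = +54.854°.
cos H₀ = −tan(-84.1°) tan(+54.854°) = 13.7451 ≥ 1 ⇒ polar night, H₀ = 0 and Q̄ = 0.

Q̄ ≈ 0.00 W/m²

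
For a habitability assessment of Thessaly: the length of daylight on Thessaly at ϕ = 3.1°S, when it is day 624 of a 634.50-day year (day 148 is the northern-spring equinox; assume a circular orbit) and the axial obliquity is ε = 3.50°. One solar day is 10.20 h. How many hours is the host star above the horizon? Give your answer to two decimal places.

5.11 h

Solar longitude: L_s = 360° × (624 − 148)/634.50 = 270.071°.
sin δ = sin 3.50° × sin 270.071° = -0.06105, so δ = -3.500°.
cos h₀ = −tan ϕ · tan δ = −tan(-3.1°) × tan(-3.500°) = -0.0033, so h₀ = 1.5741 rad = 90.19°.
Daylight = 2h₀/(2π) × 10.20 h = (1.5741/π) × 10.20 = 5.11 h.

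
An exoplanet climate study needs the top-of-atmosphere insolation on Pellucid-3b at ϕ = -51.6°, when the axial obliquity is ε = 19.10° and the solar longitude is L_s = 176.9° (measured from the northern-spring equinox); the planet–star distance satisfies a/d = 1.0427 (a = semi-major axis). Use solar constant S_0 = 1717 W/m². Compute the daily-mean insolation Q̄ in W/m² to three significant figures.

Solar declination: sin δ = sin ε · sin L_s = sin 19.10° × sin 176.9° = 0.01770, so δ = +1.014°.
cos h₀ = −tan(-51.6°) tan(+1.014°) = 0.0223, h₀ = 1.5485 rad.
Bracket: h₀ sin ϕ sin δ + cos ϕ cos δ sin h₀ = 1.5485×-0.78369×0.01770 + 0.62115×0.99984×0.99975 = -0.021480 + 0.620895 = 0.599415.
Inverse-square distance factor (a/d)² = 1.0427² = 1.087223.
Q̄ = (S_0/π) × 1.087223 × [bracket] = (1717/π) × 1.087223 × 0.599415 = 356.2 W/m².

Q̄ ≈ 356 W/m²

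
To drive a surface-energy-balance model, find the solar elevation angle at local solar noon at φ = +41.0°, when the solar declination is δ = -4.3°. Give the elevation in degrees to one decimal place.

44.7°

At local noon the hour angle is zero, so the zenith angle equals |φ − δ| = |+41.0° − (-4.300°)| = 45.300°.
Elevation = 90° − 45.300° = 44.7°.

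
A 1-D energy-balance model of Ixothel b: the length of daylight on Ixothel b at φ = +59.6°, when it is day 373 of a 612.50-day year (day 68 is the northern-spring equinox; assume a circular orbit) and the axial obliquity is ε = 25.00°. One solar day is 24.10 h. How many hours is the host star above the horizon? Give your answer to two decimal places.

Solar longitude: λ_s = 360° × (373 − 68)/612.50 = 179.265°.
sin δ = sin 25.00° × sin 179.265° = 0.00542, so δ = +0.310°.
cos H₀ = −tan φ · tan δ = −tan(+59.6°) × tan(+0.310°) = -0.0092, so H₀ = 1.5800 rad = 90.53°.
Daylight = 2H₀/(2π) × 24.10 h = (1.5800/π) × 24.10 = 12.12 h.

12.12 h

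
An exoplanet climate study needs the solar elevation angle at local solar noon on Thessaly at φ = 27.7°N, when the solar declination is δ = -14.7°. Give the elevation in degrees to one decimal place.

At local noon the hour angle is zero, so the zenith angle equals |φ − δ| = |+27.7° − (-14.700°)| = 42.400°.
Elevation = 90° − 42.400° = 47.6°.

47.6°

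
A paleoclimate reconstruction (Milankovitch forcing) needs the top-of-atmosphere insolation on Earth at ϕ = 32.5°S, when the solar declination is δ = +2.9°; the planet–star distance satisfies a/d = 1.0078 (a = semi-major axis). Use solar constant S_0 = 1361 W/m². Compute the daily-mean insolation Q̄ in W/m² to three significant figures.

cos h₀ = −tan(-32.5°) tan(+2.900°) = 0.0323, h₀ = 1.5385 rad.
Bracket: h₀ sin ϕ sin δ + cos ϕ cos δ sin h₀ = 1.5385×-0.53730×0.05059 + 0.84339×0.99872×0.99948 = -0.041820 + 0.841872 = 0.800052.
Inverse-square distance factor (a/d)² = 1.0078² = 1.015661.
Q̄ = (S_0/π) × 1.015661 × [bracket] = (1361/π) × 1.015661 × 0.800052 = 352.0 W/m².

Q̄ ≈ 352 W/m²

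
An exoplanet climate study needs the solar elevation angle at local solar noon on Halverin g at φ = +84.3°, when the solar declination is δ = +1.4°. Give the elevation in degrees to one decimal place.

At local noon the hour angle is zero, so the zenith angle equals |φ − δ| = |+84.3° − (+1.400°)| = 82.900°.
Elevation = 90° − 82.900° = 7.1°.

7.1°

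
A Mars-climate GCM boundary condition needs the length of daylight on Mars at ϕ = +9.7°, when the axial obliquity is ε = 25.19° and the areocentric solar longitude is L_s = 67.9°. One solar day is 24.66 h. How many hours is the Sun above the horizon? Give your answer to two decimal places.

sin δ = sin 25.19° × sin 67.9° = 0.39435, so δ = +23.225°.
cos h₀ = −tan ϕ · tan δ = −tan(+9.7°) × tan(+23.225°) = -0.0734, so h₀ = 1.6442 rad = 94.21°.
Daylight = 2h₀/(2π) × 24.66 h = (1.6442/π) × 24.66 = 12.91 h.

12.91 h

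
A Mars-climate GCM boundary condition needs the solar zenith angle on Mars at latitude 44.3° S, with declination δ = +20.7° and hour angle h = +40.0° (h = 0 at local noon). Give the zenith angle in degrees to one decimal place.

θ_z = 74.6°

cos θ_z = sin φ sin δ + cos φ cos δ cos h = -0.246872 + 0.512859 = 0.265987.
θ_z = arccos(0.265987) = 74.6°.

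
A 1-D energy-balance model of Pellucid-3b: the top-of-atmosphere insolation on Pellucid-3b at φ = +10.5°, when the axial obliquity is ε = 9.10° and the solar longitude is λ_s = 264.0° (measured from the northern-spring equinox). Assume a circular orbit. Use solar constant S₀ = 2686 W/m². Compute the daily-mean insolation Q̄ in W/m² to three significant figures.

Solar declination: sin δ = sin ε · sin λ_s = sin 9.10° × sin 264.0° = -0.15729, so δ = -9.050°.
cos H₀ = −tan(+10.5°) tan(-9.050°) = 0.0295, H₀ = 1.5413 rad.
Bracket: H₀ sin φ sin δ + cos φ cos δ sin H₀ = 1.5413×0.18224×-0.15729 + 0.98325×0.98755×0.99956 = -0.044181 + 0.970581 = 0.926400.
Q̄ = (S₀/π) × [bracket] = (2686/π) × 0.926400 = 792.1 W/m².

Q̄ ≈ 792 W/m²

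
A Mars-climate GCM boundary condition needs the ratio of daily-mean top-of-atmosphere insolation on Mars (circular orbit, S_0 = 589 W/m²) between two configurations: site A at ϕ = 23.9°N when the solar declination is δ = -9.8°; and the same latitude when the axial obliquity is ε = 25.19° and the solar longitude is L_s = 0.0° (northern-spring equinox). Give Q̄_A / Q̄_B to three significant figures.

Q̄_A / Q̄_B ≈ 0.870

— Configuration A (ϕ=+23.9°):
cos h₀ = −tan(+23.9°) tan(-9.800°) = 0.0765, h₀ = 1.4942 rad.
Bracket: h₀ sin ϕ sin δ + cos ϕ cos δ sin h₀ = 1.4942×0.40514×-0.17021 + 0.91425×0.98541×0.99707 = -0.103038 + 0.898271 = 0.795233.
Q̄ = (S_0/π) × [bracket] = (589/π) × 0.795233 = 149.09 W/m².
— Configuration B (ϕ=+23.9°):
Solar declination: sin δ = sin ε · sin L_s = sin 25.19° × sin 0.0° = 0.00000, so δ = +0.000°.
cos h₀ = −tan(+23.9°) tan(+0.000°) = -0.0000, h₀ = 1.5708 rad.
Bracket: h₀ sin ϕ sin δ + cos ϕ cos δ sin h₀ = 1.5708×0.40514×0.00000 + 0.91425×1.00000×1.00000 = 0.000000 + 0.914250 = 0.914250.
Q̄ = (S_0/π) × [bracket] = (589/π) × 0.914250 = 171.41 W/m².
Ratio Q̄_A / Q̄_B = 149.09 / 171.41 = 0.8698.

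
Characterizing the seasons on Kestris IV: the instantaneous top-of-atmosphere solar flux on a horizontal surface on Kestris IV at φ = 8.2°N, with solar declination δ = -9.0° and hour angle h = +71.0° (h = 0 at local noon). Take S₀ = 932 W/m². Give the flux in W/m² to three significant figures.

276 W/m²

cos θ_z = sin φ sin δ + cos φ cos δ cos h = -0.022312 + 0.318272 = 0.295960.
Flux = S₀ · cos θ_z = 932 × 0.295960 = 275.8 W/m².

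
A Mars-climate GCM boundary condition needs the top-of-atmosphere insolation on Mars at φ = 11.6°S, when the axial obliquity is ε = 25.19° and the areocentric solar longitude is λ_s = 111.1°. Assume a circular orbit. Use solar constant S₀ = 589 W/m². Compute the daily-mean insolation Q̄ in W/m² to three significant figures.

Q̄ ≈ 146 W/m²

sin δ = sin 25.19° × sin 111.1° = 0.39708, so δ = +23.396°.
cos H₀ = −tan(-11.6°) tan(+23.396°) = 0.0888, H₀ = 1.4819 rad.
Bracket: H₀ sin φ sin δ + cos φ cos δ sin H₀ = 1.4819×-0.20108×0.39708 + 0.97958×0.91778×0.99605 = -0.118322 + 0.895488 = 0.777166.
Q̄ = (S₀/π) × [bracket] = (589/π) × 0.777166 = 145.7 W/m².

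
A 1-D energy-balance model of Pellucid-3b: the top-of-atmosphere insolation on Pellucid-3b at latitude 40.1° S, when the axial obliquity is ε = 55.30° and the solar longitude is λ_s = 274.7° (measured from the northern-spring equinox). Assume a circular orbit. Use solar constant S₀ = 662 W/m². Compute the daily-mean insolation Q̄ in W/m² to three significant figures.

Solar declination: sin δ = sin ε · sin λ_s = sin 55.30° × sin 274.7° = -0.81938, so δ = -55.023°.
cos H₀ = −tan(-40.1°) tan(-55.023°) = -1.2036 ≤ −1 ⇒ polar day, H₀ = π.
Bracket: H₀ sin φ sin δ + cos φ cos δ sin H₀ = 3.1416×-0.64412×-0.81938 + 0.76492×0.57325×0.00000 = 1.658071 + 0.000000 = 1.658071.
Q̄ = (S₀/π) × [bracket] = (662/π) × 1.658071 = 349.4 W/m².

Q̄ ≈ 349 W/m²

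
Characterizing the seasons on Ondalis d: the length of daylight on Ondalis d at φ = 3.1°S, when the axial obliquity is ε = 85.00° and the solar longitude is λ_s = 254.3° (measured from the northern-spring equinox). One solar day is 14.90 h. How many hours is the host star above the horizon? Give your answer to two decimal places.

8.32 h

Solar declination: sin δ = sin ε · sin λ_s = sin 85.00° × sin 254.3° = -0.95903, so δ = -73.542°.
cos H₀ = −tan φ · tan δ = −tan(-3.1°) × tan(-73.542°) = -0.1833, so H₀ = 1.7552 rad = 100.56°.
Daylight = 2H₀/(2π) × 14.90 h = (1.7552/π) × 14.90 = 8.32 h.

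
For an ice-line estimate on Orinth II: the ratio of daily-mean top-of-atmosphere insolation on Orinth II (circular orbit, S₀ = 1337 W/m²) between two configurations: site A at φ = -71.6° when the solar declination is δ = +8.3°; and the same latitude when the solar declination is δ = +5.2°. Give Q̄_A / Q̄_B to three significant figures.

— Configuration A (φ=-71.6°):
cos H₀ = −tan(-71.6°) tan(+8.300°) = 0.4385, H₀ = 1.1168 rad.
Bracket: H₀ sin φ sin δ + cos φ cos δ sin H₀ = 1.1168×-0.94888×0.14436 + 0.31565×0.98953×0.89871 = -0.152980 + 0.280708 = 0.127728.
Q̄ = (S₀/π) × [bracket] = (1337/π) × 0.127728 = 54.359 W/m².
— Configuration B (φ=-71.6°):
cos H₀ = −tan(-71.6°) tan(+5.200°) = 0.2736, H₀ = 1.2937 rad.
Bracket: H₀ sin φ sin δ + cos φ cos δ sin H₀ = 1.2937×-0.94888×0.09063 + 0.31565×0.99588×0.96185 = -0.111254 + 0.302357 = 0.191103.
Q̄ = (S₀/π) × [bracket] = (1337/π) × 0.191103 = 81.330 W/m².
Ratio Q̄_A / Q̄_B = 54.359 / 81.330 = 0.6684.

Q̄_A / Q̄_B ≈ 0.668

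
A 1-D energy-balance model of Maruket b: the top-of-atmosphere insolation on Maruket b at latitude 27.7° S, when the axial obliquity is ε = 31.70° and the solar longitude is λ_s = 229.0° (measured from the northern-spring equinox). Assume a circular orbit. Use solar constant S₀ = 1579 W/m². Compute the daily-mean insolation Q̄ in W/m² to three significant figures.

Solar declination: sin δ = sin ε · sin λ_s = sin 31.70° × sin 229.0° = -0.39658, so δ = -23.364°.
cos H₀ = −tan(-27.7°) tan(-23.364°) = -0.2268, H₀ = 1.7996 rad.
Bracket: H₀ sin φ sin δ + cos φ cos δ sin H₀ = 1.7996×-0.46484×-0.39658 + 0.88539×0.91800×0.97394 = 0.331750 + 0.791607 = 1.123357.
Q̄ = (S₀/π) × [bracket] = (1579/π) × 1.123357 = 564.6 W/m².

Q̄ ≈ 565 W/m²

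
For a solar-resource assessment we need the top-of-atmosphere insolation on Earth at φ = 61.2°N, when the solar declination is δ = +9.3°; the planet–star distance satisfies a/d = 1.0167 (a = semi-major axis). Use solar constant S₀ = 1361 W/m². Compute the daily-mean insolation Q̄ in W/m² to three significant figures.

cos H₀ = −tan(+61.2°) tan(+9.300°) = -0.2979, H₀ = 1.8733 rad.
Bracket: H₀ sin φ sin δ + cos φ cos δ sin H₀ = 1.8733×0.87631×0.16160 + 0.48175×0.98686×0.95461 = 0.265281 + 0.453841 = 0.719122.
Inverse-square distance factor (a/d)² = 1.0167² = 1.033679.
Q̄ = (S₀/π) × 1.033679 × [bracket] = (1361/π) × 1.033679 × 0.719122 = 322.0 W/m².

Q̄ ≈ 322 W/m²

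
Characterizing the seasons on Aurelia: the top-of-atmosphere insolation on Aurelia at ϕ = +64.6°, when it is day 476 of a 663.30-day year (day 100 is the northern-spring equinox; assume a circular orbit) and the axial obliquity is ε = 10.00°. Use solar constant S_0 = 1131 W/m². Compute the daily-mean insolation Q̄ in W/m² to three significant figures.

Q̄ ≈ 120 W/m²

Solar longitude: L_s = 360° × (476 − 100)/663.30 = 204.071°.
sin δ = sin 10.00° × sin 204.071° = -0.07082, so δ = -4.061°.
cos h₀ = −tan(+64.6°) tan(-4.061°) = 0.1495, h₀ = 1.4207 rad.
Bracket: h₀ sin ϕ sin δ + cos ϕ cos δ sin h₀ = 1.4207×0.90334×-0.07082 + 0.42894×0.99749×0.98876 = -0.090889 + 0.423054 = 0.332165.
Q̄ = (S_0/π) × [bracket] = (1131/π) × 0.332165 = 119.6 W/m².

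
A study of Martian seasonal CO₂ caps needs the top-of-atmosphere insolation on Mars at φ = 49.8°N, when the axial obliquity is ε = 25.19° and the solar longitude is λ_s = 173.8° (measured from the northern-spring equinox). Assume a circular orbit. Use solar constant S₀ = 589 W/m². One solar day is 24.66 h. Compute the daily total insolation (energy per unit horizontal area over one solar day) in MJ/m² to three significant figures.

Solar declination: sin δ = sin ε · sin λ_s = sin 25.19° × sin 173.8° = 0.04597, so δ = +2.635°.
cos H₀ = −tan(+49.8°) tan(+2.635°) = -0.0545, H₀ = 1.6253 rad.
Bracket: H₀ sin φ sin δ + cos φ cos δ sin H₀ = 1.6253×0.76380×0.04597 + 0.64546×0.99894×0.99852 = 0.057067 + 0.643822 = 0.700889.
Q̄ = (S₀/π) × [bracket] = (589/π) × 0.700889 = 131.41 W/m².
Daily total = Q̄ × 24.66 h × 3600 s/h = 131.41 × 24.66 × 3600 / 10⁶ = 11.67 MJ/m².

11.7 MJ/m²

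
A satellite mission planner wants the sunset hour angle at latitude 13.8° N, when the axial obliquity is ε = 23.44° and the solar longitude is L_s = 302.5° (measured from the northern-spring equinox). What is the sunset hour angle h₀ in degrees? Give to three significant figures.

Solar declination: sin δ = sin ε · sin L_s = sin 23.44° × sin 302.5° = -0.33549, so δ = -19.602°.
cos h₀ = −tan ϕ · tan δ = −tan(+13.8°) × tan(-19.602°) = 0.0875, so h₀ = 1.4832 rad = 84.98°.

h₀ = 85.0°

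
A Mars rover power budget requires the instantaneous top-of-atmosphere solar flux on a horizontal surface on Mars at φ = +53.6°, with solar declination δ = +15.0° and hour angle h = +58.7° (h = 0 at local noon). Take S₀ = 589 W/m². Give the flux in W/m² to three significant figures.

cos θ_z = sin φ sin δ + cos φ cos δ cos h = 0.208322 + 0.297788 = 0.506110.
Flux = S₀ · cos θ_z = 589 × 0.506110 = 298.1 W/m².

298 W/m²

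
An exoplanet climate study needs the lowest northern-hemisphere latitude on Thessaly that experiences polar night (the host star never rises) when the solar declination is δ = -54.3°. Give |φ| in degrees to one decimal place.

Polar night requires cos H₀ = −tan φ tan δ ≥ 1, i.e. tan φ tan δ ≤ −1.
The boundary is |tan φ| · |tan δ| = 1, so |φ| = 90° − |δ| = 90° − 54.3° = 35.7° in the northern hemisphere.

|φ| = 35.7°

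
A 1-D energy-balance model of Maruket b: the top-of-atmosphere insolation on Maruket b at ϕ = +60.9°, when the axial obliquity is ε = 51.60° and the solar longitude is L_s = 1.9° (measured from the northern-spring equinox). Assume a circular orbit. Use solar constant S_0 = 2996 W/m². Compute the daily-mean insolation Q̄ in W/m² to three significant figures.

Q̄ ≈ 498 W/m²

Solar declination: sin δ = sin ε · sin L_s = sin 51.60° × sin 1.9° = 0.02598, so δ = +1.489°.
cos h₀ = −tan(+60.9°) tan(+1.489°) = -0.0467, h₀ = 1.6175 rad.
Bracket: h₀ sin ϕ sin δ + cos ϕ cos δ sin h₀ = 1.6175×0.87377×0.02598 + 0.48634×0.99966×0.99891 = 0.036718 + 0.485645 = 0.522363.
Q̄ = (S_0/π) × [bracket] = (2996/π) × 0.522363 = 498.2 W/m².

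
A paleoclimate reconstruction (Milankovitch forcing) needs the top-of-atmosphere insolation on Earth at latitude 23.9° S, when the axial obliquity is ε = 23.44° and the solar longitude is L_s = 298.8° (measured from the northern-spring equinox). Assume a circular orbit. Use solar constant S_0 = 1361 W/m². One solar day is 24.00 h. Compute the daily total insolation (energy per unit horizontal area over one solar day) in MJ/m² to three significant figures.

Solar declination: sin δ = sin ε · sin L_s = sin 23.44° × sin 298.8° = -0.34858, so δ = -20.401°.
cos h₀ = −tan(-23.9°) tan(-20.401°) = -0.1648, h₀ = 1.7364 rad.
Bracket: h₀ sin ϕ sin δ + cos ϕ cos δ sin h₀ = 1.7364×-0.40514×-0.34858 + 0.91425×0.93728×0.98633 = 0.245221 + 0.845194 = 1.090415.
Q̄ = (S_0/π) × [bracket] = (1361/π) × 1.090415 = 472.39 W/m².
Daily total = Q̄ × 24.00 h × 3600 s/h = 472.39 × 24.00 × 3600 / 10⁶ = 40.81 MJ/m².

40.8 MJ/m²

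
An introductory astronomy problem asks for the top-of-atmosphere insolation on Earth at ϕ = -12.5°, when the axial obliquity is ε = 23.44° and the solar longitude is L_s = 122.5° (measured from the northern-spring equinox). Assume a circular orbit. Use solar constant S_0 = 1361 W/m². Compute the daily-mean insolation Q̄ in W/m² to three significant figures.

Solar declination: sin δ = sin ε · sin L_s = sin 23.44° × sin 122.5° = 0.33549, so δ = +19.602°.
cos h₀ = −tan(-12.5°) tan(+19.602°) = 0.0790, h₀ = 1.4918 rad.
Bracket: h₀ sin ϕ sin δ + cos ϕ cos δ sin h₀ = 1.4918×-0.21644×0.33549 + 0.97630×0.94204×0.99688 = -0.108325 + 0.916844 = 0.808519.
Q̄ = (S_0/π) × [bracket] = (1361/π) × 0.808519 = 350.3 W/m².

Q̄ ≈ 350 W/m²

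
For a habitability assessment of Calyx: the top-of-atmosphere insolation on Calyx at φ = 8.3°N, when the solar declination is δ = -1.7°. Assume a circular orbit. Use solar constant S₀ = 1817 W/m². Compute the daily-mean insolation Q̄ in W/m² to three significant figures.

Q̄ ≈ 568 W/m²

cos H₀ = −tan(+8.3°) tan(-1.700°) = 0.0043, H₀ = 1.5665 rad.
Bracket: H₀ sin φ sin δ + cos φ cos δ sin H₀ = 1.5665×0.14436×-0.02967 + 0.98953×0.99956×0.99999 = -0.006710 + 0.989085 = 0.982375.
Q̄ = (S₀/π) × [bracket] = (1817/π) × 0.982375 = 568.2 W/m².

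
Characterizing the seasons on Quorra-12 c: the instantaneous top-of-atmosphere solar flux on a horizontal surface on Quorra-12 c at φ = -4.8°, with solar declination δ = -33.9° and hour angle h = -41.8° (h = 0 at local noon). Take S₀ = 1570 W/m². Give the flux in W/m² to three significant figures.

cos θ_z = sin φ sin δ + cos φ cos δ cos h = 0.046671 + 0.616584 = 0.663255.
Flux = S₀ · cos θ_z = 1570 × 0.663255 = 1041 W/m².

1.04e+03 W/m²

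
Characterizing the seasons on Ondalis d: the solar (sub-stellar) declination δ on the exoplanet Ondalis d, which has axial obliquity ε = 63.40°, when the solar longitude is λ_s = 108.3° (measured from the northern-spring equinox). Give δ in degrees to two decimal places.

sin δ = sin ε · sin λ_s = sin 63.40° × sin 108.3° = 0.848933.
δ = arcsin(0.848933) = +58.10°.

δ = +58.10°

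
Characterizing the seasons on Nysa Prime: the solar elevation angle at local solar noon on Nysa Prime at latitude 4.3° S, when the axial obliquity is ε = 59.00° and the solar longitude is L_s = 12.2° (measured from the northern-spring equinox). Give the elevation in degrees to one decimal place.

75.3°

Solar declination: sin δ = sin ε · sin L_s = sin 59.00° × sin 12.2° = 0.18114, so δ = +10.436°.
At local noon the hour angle is zero, so the zenith angle equals |ϕ − δ| = |-4.3° − (+10.436°)| = 14.736°.
Elevation = 90° − 14.736° = 75.3°.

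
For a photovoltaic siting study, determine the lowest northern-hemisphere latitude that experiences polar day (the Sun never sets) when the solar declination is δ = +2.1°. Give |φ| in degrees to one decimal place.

|φ| = 87.9°

Polar day requires cos H₀ = −tan φ tan δ ≤ −1, i.e. tan φ tan δ ≥ 1.
The boundary is |tan φ| · |tan δ| = 1, so |φ| = 90° − |δ| = 90° − 2.1° = 87.9° in the northern hemisphere.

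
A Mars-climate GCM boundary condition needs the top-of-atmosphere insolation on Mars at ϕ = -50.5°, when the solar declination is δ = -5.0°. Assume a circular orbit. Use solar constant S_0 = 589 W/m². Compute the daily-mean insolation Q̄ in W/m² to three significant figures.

Q̄ ≈ 139 W/m²

cos h₀ = −tan(-50.5°) tan(-5.000°) = -0.1061, h₀ = 1.6771 rad.
Bracket: h₀ sin ϕ sin δ + cos ϕ cos δ sin h₀ = 1.6771×-0.77162×-0.08716 + 0.63608×0.99619×0.99435 = 0.112792 + 0.630076 = 0.742868.
Q̄ = (S_0/π) × [bracket] = (589/π) × 0.742868 = 139.3 W/m².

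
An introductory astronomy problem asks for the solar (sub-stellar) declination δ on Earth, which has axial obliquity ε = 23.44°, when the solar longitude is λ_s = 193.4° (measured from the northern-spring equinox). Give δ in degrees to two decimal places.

sin δ = sin ε · sin λ_s = sin 23.44° × sin 193.4° = -0.092187.
δ = arcsin(-0.092187) = -5.29°.

δ = -5.29°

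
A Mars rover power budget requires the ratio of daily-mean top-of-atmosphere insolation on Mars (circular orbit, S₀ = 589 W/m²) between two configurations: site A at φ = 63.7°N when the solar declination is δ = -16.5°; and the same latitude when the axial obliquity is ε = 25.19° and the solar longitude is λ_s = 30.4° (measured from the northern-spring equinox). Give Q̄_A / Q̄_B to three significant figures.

— Configuration A (φ=+63.7°):
cos H₀ = −tan(+63.7°) tan(-16.500°) = 0.5993, H₀ = 0.9281 rad.
Bracket: H₀ sin φ sin δ + cos φ cos δ sin H₀ = 0.9281×0.89649×-0.28402 + 0.44307×0.95882×0.80049 = -0.236314 + 0.340068 = 0.103754.
Q̄ = (S₀/π) × [bracket] = (589/π) × 0.103754 = 19.452 W/m².
— Configuration B (φ=+63.7°):
Solar declination: sin δ = sin ε · sin λ_s = sin 25.19° × sin 30.4° = 0.21538, so δ = +12.438°.
cos H₀ = −tan(+63.7°) tan(+12.438°) = -0.4463, H₀ = 2.0334 rad.
Bracket: H₀ sin φ sin δ + cos φ cos δ sin H₀ = 2.0334×0.89649×0.21538 + 0.44307×0.97653×0.89490 = 0.392621 + 0.387197 = 0.779818.
Q̄ = (S₀/π) × [bracket] = (589/π) × 0.779818 = 146.20 W/m².
Ratio Q̄_A / Q̄_B = 19.452 / 146.20 = 0.1331.

Q̄_A / Q̄_B ≈ 0.133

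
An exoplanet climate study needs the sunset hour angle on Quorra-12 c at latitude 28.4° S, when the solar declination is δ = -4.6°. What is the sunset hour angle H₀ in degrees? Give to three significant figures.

cos H₀ = −tan φ · tan δ = −tan(-28.4°) × tan(-4.600°) = -0.0435, so H₀ = 1.6143 rad = 92.49°.

H₀ = 92.5°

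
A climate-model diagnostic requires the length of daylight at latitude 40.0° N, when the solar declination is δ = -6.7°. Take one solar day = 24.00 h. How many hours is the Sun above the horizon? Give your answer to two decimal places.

11.25 h

cos h₀ = −tan ϕ · tan δ = −tan(+40.0°) × tan(-6.700°) = 0.0986, so h₀ = 1.4721 rad = 84.34°.
Daylight = 2h₀/(2π) × 24.00 h = (1.4721/π) × 24.00 = 11.25 h.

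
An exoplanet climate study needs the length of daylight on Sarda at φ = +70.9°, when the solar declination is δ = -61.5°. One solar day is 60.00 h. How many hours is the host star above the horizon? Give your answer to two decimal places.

cos H₀ = −tan φ · tan δ = 5.3187 ≥ 1, so the host star never rises (polar night) and H₀ = 0.
Daylight = 2H₀/(2π) × 60.00 h = (0.0000/π) × 60.00 = 0.00 h.

0.00 h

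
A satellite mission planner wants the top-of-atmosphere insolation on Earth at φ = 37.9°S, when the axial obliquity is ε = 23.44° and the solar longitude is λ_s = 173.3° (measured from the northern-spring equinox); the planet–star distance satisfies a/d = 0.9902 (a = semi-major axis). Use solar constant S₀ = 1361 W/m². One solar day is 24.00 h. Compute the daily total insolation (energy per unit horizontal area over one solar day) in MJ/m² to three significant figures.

Solar declination: sin δ = sin ε · sin λ_s = sin 23.44° × sin 173.3° = 0.04641, so δ = +2.660°.
cos H₀ = −tan(-37.9°) tan(+2.660°) = 0.0362, H₀ = 1.5346 rad.
Bracket: H₀ sin φ sin δ + cos φ cos δ sin H₀ = 1.5346×-0.61429×0.04641 + 0.78908×0.99892×0.99935 = -0.043750 + 0.787715 = 0.743965.
Inverse-square distance factor (a/d)² = 0.9902² = 0.980496.
Q̄ = (S₀/π) × 0.980496 × [bracket] = (1361/π) × 0.980496 × 0.743965 = 316.01 W/m².
Daily total = Q̄ × 24.00 h × 3600 s/h = 316.01 × 24.00 × 3600 / 10⁶ = 27.30 MJ/m².

27.3 MJ/m²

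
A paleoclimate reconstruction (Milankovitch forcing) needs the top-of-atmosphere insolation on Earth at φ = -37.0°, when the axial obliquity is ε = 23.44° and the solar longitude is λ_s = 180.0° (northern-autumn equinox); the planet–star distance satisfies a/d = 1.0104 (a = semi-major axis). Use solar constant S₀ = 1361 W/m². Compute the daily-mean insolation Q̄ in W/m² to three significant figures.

Q̄ ≈ 353 W/m²

Solar declination: sin δ = sin ε · sin λ_s = sin 23.44° × sin 180.0° = 0.00000, so δ = +0.000°.
cos H₀ = −tan(-37.0°) tan(+0.000°) = 0.0000, H₀ = 1.5708 rad.
Bracket: H₀ sin φ sin δ + cos φ cos δ sin H₀ = 1.5708×-0.60182×0.00000 + 0.79864×1.00000×1.00000 = -0.000000 + 0.798640 = 0.798640.
Inverse-square distance factor (a/d)² = 1.0104² = 1.020908.
Q̄ = (S₀/π) × 1.020908 × [bracket] = (1361/π) × 1.020908 × 0.798640 = 353.2 W/m².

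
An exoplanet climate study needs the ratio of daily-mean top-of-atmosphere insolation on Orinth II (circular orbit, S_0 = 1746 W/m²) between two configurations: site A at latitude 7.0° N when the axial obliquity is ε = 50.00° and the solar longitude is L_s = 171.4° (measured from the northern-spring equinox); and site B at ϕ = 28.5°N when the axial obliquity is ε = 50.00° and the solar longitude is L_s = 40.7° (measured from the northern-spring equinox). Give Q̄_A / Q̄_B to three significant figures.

Q̄_A / Q̄_B ≈ 0.859

— Configuration A (ϕ=+7.0°):
Solar declination: sin δ = sin ε · sin L_s = sin 50.00° × sin 171.4° = 0.11455, so δ = +6.578°.
cos h₀ = −tan(+7.0°) tan(+6.578°) = -0.0142, h₀ = 1.5850 rad.
Bracket: h₀ sin ϕ sin δ + cos ϕ cos δ sin h₀ = 1.5850×0.12187×0.11455 + 0.99255×0.99342×0.99990 = 0.022127 + 0.985920 = 1.008047.
Q̄ = (S_0/π) × [bracket] = (1746/π) × 1.008047 = 560.24 W/m².
— Configuration B (ϕ=+28.5°):
Solar declination: sin δ = sin ε · sin L_s = sin 50.00° × sin 40.7° = 0.49954, so δ = +29.969°.
cos h₀ = −tan(+28.5°) tan(+29.969°) = -0.3131, h₀ = 1.8892 rad.
Bracket: h₀ sin ϕ sin δ + cos ϕ cos δ sin h₀ = 1.8892×0.47716×0.49954 + 0.87882×0.86629×0.94972 = 0.450311 + 0.723034 = 1.173345.
Q̄ = (S_0/π) × [bracket] = (1746/π) × 1.173345 = 652.11 W/m².
Ratio Q̄_A / Q̄_B = 560.24 / 652.11 = 0.8591.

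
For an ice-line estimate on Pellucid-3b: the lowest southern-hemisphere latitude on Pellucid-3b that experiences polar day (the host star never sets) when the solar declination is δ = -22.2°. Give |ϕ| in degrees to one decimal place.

|ϕ| = 67.8°

Polar day requires cos h₀ = −tan ϕ tan δ ≤ −1, i.e. tan ϕ tan δ ≥ 1.
The boundary is |tan ϕ| · |tan δ| = 1, so |ϕ| = 90° − |δ| = 90° − 22.2° = 67.8° in the southern hemisphere.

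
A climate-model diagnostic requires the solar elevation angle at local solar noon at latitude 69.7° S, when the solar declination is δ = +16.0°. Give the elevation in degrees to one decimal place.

4.3°

At local noon the hour angle is zero, so the zenith angle equals |φ − δ| = |-69.7° − (+16.000°)| = 85.700°.
Elevation = 90° − 85.700° = 4.3°.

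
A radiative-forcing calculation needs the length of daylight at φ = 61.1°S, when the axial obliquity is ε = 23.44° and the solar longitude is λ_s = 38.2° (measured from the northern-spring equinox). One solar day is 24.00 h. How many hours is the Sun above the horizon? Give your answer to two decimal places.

8.35 h

Solar declination: sin δ = sin ε · sin λ_s = sin 23.44° × sin 38.2° = 0.24600, so δ = +14.241°.
cos H₀ = −tan φ · tan δ = −tan(-61.1°) × tan(+14.241°) = 0.4597, so H₀ = 1.0931 rad = 62.63°.
Daylight = 2H₀/(2π) × 24.00 h = (1.0931/π) × 24.00 = 8.35 h.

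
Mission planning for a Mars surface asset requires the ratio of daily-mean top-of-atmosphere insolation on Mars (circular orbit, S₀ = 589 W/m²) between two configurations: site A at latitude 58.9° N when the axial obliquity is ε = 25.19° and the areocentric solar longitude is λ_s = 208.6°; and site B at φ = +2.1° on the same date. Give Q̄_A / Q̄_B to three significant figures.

Q̄_A / Q̄_B ≈ 0.271

— Configuration A (φ=+58.9°):
sin δ = sin 25.19° × sin 208.6° = -0.20374, so δ = -11.756°.
cos H₀ = −tan(+58.9°) tan(-11.756°) = 0.3450, H₀ = 1.2186 rad.
Bracket: H₀ sin φ sin δ + cos φ cos δ sin H₀ = 1.2186×0.85627×-0.20374 + 0.51653×0.97902×0.93861 = -0.212593 + 0.474649 = 0.262056.
Q̄ = (S₀/π) × [bracket] = (589/π) × 0.262056 = 49.131 W/m².
— Configuration B (φ=+2.1°):
cos H₀ = −tan(+2.1°) tan(-11.756°) = 0.0076, H₀ = 1.5632 rad.
Bracket: H₀ sin φ sin δ + cos φ cos δ sin H₀ = 1.5632×0.03664×-0.20374 + 0.99933×0.97902×0.99997 = -0.011669 + 0.978335 = 0.966666.
Q̄ = (S₀/π) × [bracket] = (589/π) × 0.966666 = 181.23 W/m².
Ratio Q̄_A / Q̄_B = 49.131 / 181.23 = 0.2711.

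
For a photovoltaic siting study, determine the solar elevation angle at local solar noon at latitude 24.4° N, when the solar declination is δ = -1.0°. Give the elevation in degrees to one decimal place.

64.6°

At local noon the hour angle is zero, so the zenith angle equals |ϕ − δ| = |+24.4° − (-1.000°)| = 25.400°.
Elevation = 90° − 25.400° = 64.6°.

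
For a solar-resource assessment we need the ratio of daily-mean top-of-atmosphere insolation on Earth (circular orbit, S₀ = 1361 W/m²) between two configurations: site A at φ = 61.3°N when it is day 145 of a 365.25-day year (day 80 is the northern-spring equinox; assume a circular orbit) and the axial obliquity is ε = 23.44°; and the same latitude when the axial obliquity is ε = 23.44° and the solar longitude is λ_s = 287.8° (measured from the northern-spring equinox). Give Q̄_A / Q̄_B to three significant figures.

— Configuration A (φ=+61.3°):
Solar longitude: λ_s = 360° × (145 − 80)/365.25 = 64.066°.
sin δ = sin 23.44° × sin 64.066° = 0.35773, so δ = +20.961°.
cos H₀ = −tan(+61.3°) tan(+20.961°) = -0.6997, H₀ = 2.3458 rad.
Bracket: H₀ sin φ sin δ + cos φ cos δ sin H₀ = 2.3458×0.87715×0.35773 + 0.48022×0.93383×0.71443 = 0.736072 + 0.320382 = 1.056454.
Q̄ = (S₀/π) × [bracket] = (1361/π) × 1.056454 = 457.68 W/m².
— Configuration B (φ=+61.3°):
Solar declination: sin δ = sin ε · sin λ_s = sin 23.44° × sin 287.8° = -0.37875, so δ = -22.256°.
cos H₀ = −tan(+61.3°) tan(-22.256°) = 0.7475, H₀ = 0.7265 rad.
Bracket: H₀ sin φ sin δ + cos φ cos δ sin H₀ = 0.7265×0.87715×-0.37875 + 0.48022×0.92550×0.66428 = -0.241358 + 0.295235 = 0.053877.
Q̄ = (S₀/π) × [bracket] = (1361/π) × 0.053877 = 23.341 W/m².
Ratio Q̄_A / Q̄_B = 457.68 / 23.341 = 19.61.

Q̄_A / Q̄_B ≈ 19.6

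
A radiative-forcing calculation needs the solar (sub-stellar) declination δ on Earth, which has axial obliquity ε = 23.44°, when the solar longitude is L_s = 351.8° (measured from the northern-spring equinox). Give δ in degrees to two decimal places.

sin δ = sin ε · sin L_s = sin 23.44° × sin 351.8° = -0.056736.
δ = arcsin(-0.056736) = -3.25°.

δ = -3.25°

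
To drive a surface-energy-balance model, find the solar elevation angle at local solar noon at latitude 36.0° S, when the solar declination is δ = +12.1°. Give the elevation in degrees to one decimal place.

41.9°

At local noon the hour angle is zero, so the zenith angle equals |ϕ − δ| = |-36.0° − (+12.100°)| = 48.100°.
Elevation = 90° − 48.100° = 41.9°.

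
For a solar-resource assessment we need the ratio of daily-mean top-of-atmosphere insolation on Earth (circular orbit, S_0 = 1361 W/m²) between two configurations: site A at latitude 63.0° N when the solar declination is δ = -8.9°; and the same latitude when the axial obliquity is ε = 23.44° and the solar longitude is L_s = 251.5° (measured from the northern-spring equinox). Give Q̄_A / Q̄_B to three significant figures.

— Configuration A (ϕ=+63.0°):
cos h₀ = −tan(+63.0°) tan(-8.900°) = 0.3073, h₀ = 1.2584 rad.
Bracket: h₀ sin ϕ sin δ + cos ϕ cos δ sin h₀ = 1.2584×0.89101×-0.15471 + 0.45399×0.98796×0.95160 = -0.173468 + 0.426815 = 0.253347.
Q̄ = (S_0/π) × [bracket] = (1361/π) × 0.253347 = 109.75 W/m².
— Configuration B (ϕ=+63.0°):
Solar declination: sin δ = sin ε · sin L_s = sin 23.44° × sin 251.5° = -0.37723, so δ = -22.162°.
cos h₀ = −tan(+63.0°) tan(-22.162°) = 0.7994, h₀ = 0.6445 rad.
Bracket: h₀ sin ϕ sin δ + cos ϕ cos δ sin h₀ = 0.6445×0.89101×-0.37723 + 0.45399×0.92612×0.60077 = -0.216627 + 0.252593 = 0.035966.
Q̄ = (S_0/π) × [bracket] = (1361/π) × 0.035966 = 15.581 W/m².
Ratio Q̄_A / Q̄_B = 109.75 / 15.581 = 7.044.

Q̄_A / Q̄_B ≈ 7.04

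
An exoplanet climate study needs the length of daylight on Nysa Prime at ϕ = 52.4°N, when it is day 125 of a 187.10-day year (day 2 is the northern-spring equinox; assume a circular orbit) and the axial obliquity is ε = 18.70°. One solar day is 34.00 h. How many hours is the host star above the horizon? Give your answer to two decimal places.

Solar longitude: L_s = 360° × (125 − 2)/187.10 = 236.665°.
sin δ = sin 18.70° × sin 236.665° = -0.26786, so δ = -15.537°.
cos h₀ = −tan ϕ · tan δ = −tan(+52.4°) × tan(-15.537°) = 0.3610, so h₀ = 1.2014 rad = 68.84°.
Daylight = 2h₀/(2π) × 34.00 h = (1.2014/π) × 34.00 = 13.00 h.

13.00 h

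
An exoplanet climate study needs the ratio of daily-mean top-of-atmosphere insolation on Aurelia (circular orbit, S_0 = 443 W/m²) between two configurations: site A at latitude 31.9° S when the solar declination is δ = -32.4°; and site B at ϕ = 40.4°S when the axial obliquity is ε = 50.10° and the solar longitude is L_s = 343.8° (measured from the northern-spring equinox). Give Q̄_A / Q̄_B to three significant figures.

Q̄_A / Q̄_B ≈ 1.25

— Configuration A (ϕ=-31.9°):
cos h₀ = −tan(-31.9°) tan(-32.400°) = -0.3950, h₀ = 1.9769 rad.
Bracket: h₀ sin ϕ sin δ + cos ϕ cos δ sin h₀ = 1.9769×-0.52844×-0.53583 + 0.84897×0.84433×0.91867 = 0.559767 + 0.658513 = 1.218280.
Q̄ = (S_0/π) × [bracket] = (443/π) × 1.218280 = 171.79 W/m².
— Configuration B (ϕ=-40.4°):
Solar declination: sin δ = sin ε · sin L_s = sin 50.10° × sin 343.8° = -0.21403, so δ = -12.359°.
cos h₀ = −tan(-40.4°) tan(-12.359°) = -0.1865, h₀ = 1.7584 rad.
Bracket: h₀ sin ϕ sin δ + cos ϕ cos δ sin h₀ = 1.7584×-0.64812×-0.21403 + 0.76154×0.97683×0.98246 = 0.243920 + 0.730847 = 0.974767.
Q̄ = (S_0/π) × [bracket] = (443/π) × 0.974767 = 137.45 W/m².
Ratio Q̄_A / Q̄_B = 171.79 / 137.45 = 1.250.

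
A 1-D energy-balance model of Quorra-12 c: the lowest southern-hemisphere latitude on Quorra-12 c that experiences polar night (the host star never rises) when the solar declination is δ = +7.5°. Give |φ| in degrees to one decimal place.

|φ| = 82.5°

Polar night requires cos H₀ = −tan φ tan δ ≥ 1, i.e. tan φ tan δ ≤ −1.
The boundary is |tan φ| · |tan δ| = 1, so |φ| = 90° − |δ| = 90° − 7.5° = 82.5° in the southern hemisphere.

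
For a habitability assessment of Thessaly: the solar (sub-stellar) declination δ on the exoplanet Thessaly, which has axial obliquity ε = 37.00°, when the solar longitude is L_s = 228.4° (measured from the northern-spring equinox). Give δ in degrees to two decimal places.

sin δ = sin ε · sin L_s = sin 37.00° × sin 228.4° = -0.450036.
δ = arcsin(-0.450036) = -26.75°.

δ = -26.75°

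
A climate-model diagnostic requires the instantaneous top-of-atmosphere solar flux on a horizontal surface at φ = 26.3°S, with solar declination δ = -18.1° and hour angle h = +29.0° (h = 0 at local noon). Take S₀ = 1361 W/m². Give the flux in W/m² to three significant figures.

1.20e+03 W/m²

cos θ_z = sin φ sin δ + cos φ cos δ cos h = 0.137652 + 0.745285 = 0.882937.
Flux = S₀ · cos θ_z = 1361 × 0.882937 = 1202 W/m².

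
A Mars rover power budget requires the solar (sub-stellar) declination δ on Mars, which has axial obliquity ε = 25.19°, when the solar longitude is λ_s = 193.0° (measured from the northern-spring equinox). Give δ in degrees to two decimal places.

sin δ = sin ε · sin λ_s = sin 25.19° × sin 193.0° = -0.095744.
δ = arcsin(-0.095744) = -5.49°.

δ = -5.49°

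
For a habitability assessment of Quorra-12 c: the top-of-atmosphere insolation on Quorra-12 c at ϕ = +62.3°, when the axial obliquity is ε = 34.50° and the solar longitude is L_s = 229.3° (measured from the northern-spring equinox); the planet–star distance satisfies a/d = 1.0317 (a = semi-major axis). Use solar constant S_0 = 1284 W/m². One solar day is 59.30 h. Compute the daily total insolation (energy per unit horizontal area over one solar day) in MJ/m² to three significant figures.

1.07 MJ/m²

Solar declination: sin δ = sin ε · sin L_s = sin 34.50° × sin 229.3° = -0.42941, so δ = -25.430°.
cos h₀ = −tan(+62.3°) tan(-25.430°) = 0.9057, h₀ = 0.4379 rad.
Bracket: h₀ sin ϕ sin δ + cos ϕ cos δ sin h₀ = 0.4379×0.88539×-0.42941 + 0.46484×0.90311×0.42400 = -0.166488 + 0.177996 = 0.011508.
Inverse-square distance factor (a/d)² = 1.0317² = 1.064405.
Q̄ = (S_0/π) × 1.064405 × [bracket] = (1284/π) × 1.064405 × 0.011508 = 5.0064 W/m².
Daily total = Q̄ × 59.30 h × 3600 s/h = 5.0064 × 59.30 × 3600 / 10⁶ = 1.069 MJ/m².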